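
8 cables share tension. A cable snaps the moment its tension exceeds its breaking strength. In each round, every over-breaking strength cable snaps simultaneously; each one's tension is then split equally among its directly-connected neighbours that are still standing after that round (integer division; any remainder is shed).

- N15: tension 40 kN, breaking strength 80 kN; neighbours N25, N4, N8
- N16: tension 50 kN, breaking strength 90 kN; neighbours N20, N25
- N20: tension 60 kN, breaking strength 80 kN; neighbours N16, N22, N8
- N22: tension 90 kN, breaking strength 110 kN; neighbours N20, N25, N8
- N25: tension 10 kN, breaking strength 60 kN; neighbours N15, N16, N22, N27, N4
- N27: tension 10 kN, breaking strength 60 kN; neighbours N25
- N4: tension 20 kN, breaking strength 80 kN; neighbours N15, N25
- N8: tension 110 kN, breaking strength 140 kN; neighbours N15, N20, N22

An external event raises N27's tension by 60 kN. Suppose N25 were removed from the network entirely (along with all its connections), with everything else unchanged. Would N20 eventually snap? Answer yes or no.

With N25 removed:
Round 1 — N27 at 70 > 60. N27 snaps.
  N27 sheds 70 kN: no online neighbours, lost.
No further breaks.

no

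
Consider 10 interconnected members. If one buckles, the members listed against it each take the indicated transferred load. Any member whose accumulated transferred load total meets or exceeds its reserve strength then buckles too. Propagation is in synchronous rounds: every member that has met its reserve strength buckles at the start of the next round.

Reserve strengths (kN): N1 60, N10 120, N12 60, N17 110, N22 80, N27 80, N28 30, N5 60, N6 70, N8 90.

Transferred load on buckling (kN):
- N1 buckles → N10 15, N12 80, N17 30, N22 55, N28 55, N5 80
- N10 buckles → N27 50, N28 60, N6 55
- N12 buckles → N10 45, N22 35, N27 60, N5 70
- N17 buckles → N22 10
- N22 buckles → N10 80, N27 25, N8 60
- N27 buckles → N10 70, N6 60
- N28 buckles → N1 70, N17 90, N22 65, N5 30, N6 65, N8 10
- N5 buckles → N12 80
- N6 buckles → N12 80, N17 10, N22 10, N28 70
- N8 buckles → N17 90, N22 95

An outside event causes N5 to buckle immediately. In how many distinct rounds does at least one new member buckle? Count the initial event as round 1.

2

Round 1 — N5 buckles (initial).
  N12: +80 → 80 ≥ 60
Round 2 — N12 buckles.
  N10: +45 → 45 < 120
  N22: +35 → 35 < 80
  N27: +60 → 60 < 80
No further bucklings.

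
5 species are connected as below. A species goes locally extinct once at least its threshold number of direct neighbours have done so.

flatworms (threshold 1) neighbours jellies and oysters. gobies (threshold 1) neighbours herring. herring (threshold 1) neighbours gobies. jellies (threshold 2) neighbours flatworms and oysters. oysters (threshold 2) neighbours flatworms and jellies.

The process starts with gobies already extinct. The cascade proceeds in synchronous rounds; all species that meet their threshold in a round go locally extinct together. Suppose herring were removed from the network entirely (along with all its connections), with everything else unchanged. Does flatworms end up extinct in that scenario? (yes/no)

no

With herring removed:
Round 1 — gobies goes locally extinct (initial).
Round 2 — no new extinctions; cascade stops.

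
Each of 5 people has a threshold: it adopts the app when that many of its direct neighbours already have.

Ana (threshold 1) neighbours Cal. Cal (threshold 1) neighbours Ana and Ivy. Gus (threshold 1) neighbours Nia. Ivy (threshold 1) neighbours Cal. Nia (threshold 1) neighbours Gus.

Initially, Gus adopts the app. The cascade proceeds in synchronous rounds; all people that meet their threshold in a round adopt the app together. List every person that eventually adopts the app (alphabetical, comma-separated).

Round 1 — Gus adopts the app (initial).
Round 2 — checking thresholds:
  Nia: 1 of 1 neighbours ≥ 1, adopts the app.
Round 3 — no new adoptions; cascade stops.

Gus, Nia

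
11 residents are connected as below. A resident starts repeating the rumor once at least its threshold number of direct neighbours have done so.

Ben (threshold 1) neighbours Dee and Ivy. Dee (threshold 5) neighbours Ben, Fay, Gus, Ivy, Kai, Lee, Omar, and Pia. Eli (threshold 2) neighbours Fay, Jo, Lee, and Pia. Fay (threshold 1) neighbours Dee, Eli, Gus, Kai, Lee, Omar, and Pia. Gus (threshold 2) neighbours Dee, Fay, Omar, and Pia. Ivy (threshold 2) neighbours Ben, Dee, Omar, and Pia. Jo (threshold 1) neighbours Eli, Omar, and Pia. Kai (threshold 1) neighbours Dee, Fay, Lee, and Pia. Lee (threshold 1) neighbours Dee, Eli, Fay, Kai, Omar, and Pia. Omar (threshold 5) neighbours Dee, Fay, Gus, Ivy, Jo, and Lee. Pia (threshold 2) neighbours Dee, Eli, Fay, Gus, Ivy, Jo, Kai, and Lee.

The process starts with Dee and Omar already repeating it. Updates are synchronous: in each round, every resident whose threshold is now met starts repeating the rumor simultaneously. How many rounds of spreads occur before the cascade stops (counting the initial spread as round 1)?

3

Round 1 — Dee, Omar start repeating the rumor (initial).
Round 2 — checking thresholds:
  Ben: 1 of 2 neighbours ≥ 1, starts repeating the rumor.
  Fay: 2 of 7 neighbours ≥ 1, starts repeating the rumor.
  Gus: 2 of 4 neighbours ≥ 2, starts repeating the rumor.
  Ivy: 2 of 4 neighbours ≥ 2, starts repeating the rumor.
  Jo: 1 of 3 neighbours ≥ 1, starts repeating the rumor.
  Kai: 1 of 4 neighbours ≥ 1, starts repeating the rumor.
  Lee: 2 of 6 neighbours ≥ 1, starts repeating the rumor.
  Pia: 1 of 8 neighbours < 2, below threshold.
Round 3 — checking thresholds:
  Eli: 3 of 4 neighbours ≥ 2, starts repeating the rumor.
  Pia: 7 of 8 neighbours ≥ 2, starts repeating the rumor.
Round 4 — no new spreads; cascade stops.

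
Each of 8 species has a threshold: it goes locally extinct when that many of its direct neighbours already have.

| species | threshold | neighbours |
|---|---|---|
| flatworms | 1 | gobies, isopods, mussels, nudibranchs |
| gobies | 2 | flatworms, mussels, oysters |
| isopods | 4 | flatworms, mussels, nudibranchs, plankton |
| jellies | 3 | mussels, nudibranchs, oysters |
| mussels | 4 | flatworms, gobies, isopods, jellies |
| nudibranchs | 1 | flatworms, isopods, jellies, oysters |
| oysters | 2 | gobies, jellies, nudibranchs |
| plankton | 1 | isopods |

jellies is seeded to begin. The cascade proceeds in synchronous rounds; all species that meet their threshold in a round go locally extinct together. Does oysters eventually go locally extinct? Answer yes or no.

yes

Round 1 — jellies goes locally extinct (initial).
Round 2 — checking thresholds:
  mussels: 1 of 4 neighbours < 4, holds.
  nudibranchs: 1 of 4 neighbours ≥ 1, goes locally extinct.
  oysters: 1 of 3 neighbours < 2, holds.
Round 3 — checking thresholds:
  flatworms: 1 of 4 neighbours ≥ 1, goes locally extinct.
  isopods: 1 of 4 neighbours < 4, holds.
  mussels: 1 of 4 neighbours < 4, holds.
  oysters: 2 of 3 neighbours ≥ 2, goes locally extinct.
Round 4 — checking thresholds:
  gobies: 2 of 3 neighbours ≥ 2, goes locally extinct.
  isopods: 2 of 4 neighbours < 4, holds.
  mussels: 2 of 4 neighbours < 4, holds.
Round 5 — no new extinctions; cascade stops.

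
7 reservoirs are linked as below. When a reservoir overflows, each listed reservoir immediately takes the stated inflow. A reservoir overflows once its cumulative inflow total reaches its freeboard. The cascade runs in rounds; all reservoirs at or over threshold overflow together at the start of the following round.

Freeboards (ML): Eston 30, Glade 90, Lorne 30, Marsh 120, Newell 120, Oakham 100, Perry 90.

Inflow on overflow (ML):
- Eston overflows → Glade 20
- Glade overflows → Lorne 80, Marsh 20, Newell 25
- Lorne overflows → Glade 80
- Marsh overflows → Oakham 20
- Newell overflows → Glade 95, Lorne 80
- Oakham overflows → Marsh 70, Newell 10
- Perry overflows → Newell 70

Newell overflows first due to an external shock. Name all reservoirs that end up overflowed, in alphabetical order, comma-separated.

Glade, Lorne, Newell

Round 1 — Newell overflows (initial).
  Glade: +95 → 95 ≥ 90
  Lorne: +80 → 80 ≥ 30
Round 2 — Glade, Lorne overflow.
  Marsh: +20 → 20 < 120
No further overflows.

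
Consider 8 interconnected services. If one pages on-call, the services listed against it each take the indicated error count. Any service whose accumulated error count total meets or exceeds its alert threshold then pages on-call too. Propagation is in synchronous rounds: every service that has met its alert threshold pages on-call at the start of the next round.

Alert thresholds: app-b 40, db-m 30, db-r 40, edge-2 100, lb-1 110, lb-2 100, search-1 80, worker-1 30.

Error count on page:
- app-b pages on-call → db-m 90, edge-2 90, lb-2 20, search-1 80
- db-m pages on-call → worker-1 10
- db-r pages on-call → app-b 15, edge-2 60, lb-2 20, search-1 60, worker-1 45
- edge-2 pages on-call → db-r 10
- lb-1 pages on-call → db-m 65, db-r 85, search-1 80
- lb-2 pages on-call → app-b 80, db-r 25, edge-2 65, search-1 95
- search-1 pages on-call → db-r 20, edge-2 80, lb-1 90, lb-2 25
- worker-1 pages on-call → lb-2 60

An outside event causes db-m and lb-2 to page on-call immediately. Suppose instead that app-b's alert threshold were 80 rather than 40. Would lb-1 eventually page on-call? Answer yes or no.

no

With app-b's alert threshold at 80:
Round 1 — db-m, lb-2 page on-call (initial).
  app-b: +80 → 80 ≥ 80
  db-r: +25 → 25 < 40
  edge-2: +65 → 65 < 100
  search-1: +95 → 95 ≥ 80
  worker-1: +10 → 10 < 30
Round 2 — app-b, search-1 page on-call.
  db-r: +20 → 45 ≥ 40
  edge-2: +90+80 → 235 ≥ 100
  lb-1: +90 → 90 < 110
Round 3 — db-r, edge-2 page on-call.
  worker-1: +45 → 55 ≥ 30
Round 4 — worker-1 pages on-call.
No further pages.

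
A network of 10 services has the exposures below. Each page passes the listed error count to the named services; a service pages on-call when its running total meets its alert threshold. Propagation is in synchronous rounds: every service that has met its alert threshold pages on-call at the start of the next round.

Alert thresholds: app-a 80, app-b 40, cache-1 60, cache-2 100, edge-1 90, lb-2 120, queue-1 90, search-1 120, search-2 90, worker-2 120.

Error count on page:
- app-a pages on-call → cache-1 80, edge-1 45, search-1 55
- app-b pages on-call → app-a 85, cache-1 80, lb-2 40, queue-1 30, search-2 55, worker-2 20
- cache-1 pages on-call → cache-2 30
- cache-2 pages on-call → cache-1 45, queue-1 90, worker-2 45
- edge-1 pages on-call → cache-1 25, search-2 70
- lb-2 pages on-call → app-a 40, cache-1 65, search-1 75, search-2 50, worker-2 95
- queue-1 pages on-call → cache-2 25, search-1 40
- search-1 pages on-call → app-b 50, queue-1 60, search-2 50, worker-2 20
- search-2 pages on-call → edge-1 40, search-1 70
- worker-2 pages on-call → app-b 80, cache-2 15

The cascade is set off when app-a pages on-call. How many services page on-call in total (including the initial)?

Round 1 — app-a pages on-call (initial).
  cache-1: +80 → 80 ≥ 60
  edge-1: +45 → 45 < 90
  search-1: +55 → 55 < 120
Round 2 — cache-1 pages on-call.
  cache-2: +30 → 30 < 100
No further pages.

2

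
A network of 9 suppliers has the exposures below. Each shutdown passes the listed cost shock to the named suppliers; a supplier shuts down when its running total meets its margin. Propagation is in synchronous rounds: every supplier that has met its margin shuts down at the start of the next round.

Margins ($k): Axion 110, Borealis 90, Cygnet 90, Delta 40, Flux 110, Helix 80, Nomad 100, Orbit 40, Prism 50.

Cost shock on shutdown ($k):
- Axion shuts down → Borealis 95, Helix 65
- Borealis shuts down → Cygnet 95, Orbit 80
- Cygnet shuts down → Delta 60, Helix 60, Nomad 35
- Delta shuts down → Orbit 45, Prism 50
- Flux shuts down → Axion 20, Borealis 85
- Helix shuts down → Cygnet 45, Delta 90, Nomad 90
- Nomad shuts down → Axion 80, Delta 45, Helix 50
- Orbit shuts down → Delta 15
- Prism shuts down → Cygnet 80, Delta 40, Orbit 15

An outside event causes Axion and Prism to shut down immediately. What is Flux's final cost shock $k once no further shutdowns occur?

Round 1 — Axion, Prism shut down (initial).
  Borealis: +95 → 95 ≥ 90
  Cygnet: +80 → 80 < 90
  Delta: +40 → 40 ≥ 40
  Helix: +65 → 65 < 80
  Orbit: +15 → 15 < 40
Round 2 — Borealis, Delta shut down.
  Cygnet: +95 → 175 ≥ 90
  Orbit: +80+45 → 140 ≥ 40
Round 3 — Cygnet, Orbit shut down.
  Helix: +60 → 125 ≥ 80
  Nomad: +35 → 35 < 100
Round 4 — Helix shuts down.
  Nomad: +90 → 125 ≥ 100
Round 5 — Nomad shuts down.
No further shutdowns.

0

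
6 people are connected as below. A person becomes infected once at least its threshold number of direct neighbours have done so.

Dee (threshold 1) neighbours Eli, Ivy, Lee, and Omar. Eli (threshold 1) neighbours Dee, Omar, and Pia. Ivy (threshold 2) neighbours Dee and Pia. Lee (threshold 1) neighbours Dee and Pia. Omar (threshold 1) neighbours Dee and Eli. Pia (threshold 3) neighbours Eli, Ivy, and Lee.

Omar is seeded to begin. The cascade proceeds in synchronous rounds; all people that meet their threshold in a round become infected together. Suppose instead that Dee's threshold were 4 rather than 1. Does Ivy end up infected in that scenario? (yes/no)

no

With Dee's threshold at 4:
Round 1 — Omar becomes infected (initial).
Round 2 — checking thresholds:
  Dee: 1 of 4 neighbours < 4, holds.
  Eli: 1 of 3 neighbours ≥ 1, becomes infected.
Round 3 — no new infections; cascade stops.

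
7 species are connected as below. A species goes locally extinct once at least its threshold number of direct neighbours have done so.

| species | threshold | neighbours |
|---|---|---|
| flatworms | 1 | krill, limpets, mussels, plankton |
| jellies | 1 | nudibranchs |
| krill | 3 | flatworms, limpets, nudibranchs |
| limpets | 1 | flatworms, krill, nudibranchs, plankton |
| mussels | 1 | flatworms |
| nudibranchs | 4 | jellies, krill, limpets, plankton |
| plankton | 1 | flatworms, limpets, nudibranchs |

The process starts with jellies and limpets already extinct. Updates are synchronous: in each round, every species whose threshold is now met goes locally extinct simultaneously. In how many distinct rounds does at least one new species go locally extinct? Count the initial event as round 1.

3

Round 1 — jellies, limpets go locally extinct (initial).
Round 2 — checking thresholds:
  flatworms: 1 of 4 neighbours ≥ 1, goes locally extinct.
  krill: 1 of 3 neighbours < 3, below threshold.
  nudibranchs: 2 of 4 neighbours < 4, below threshold.
  plankton: 1 of 3 neighbours ≥ 1, goes locally extinct.
Round 3 — checking thresholds:
  krill: 2 of 3 neighbours < 3, below threshold.
  mussels: 1 of 1 neighbours ≥ 1, goes locally extinct.
  nudibranchs: 3 of 4 neighbours < 4, below threshold.
Round 4 — no new extinctions; cascade stops.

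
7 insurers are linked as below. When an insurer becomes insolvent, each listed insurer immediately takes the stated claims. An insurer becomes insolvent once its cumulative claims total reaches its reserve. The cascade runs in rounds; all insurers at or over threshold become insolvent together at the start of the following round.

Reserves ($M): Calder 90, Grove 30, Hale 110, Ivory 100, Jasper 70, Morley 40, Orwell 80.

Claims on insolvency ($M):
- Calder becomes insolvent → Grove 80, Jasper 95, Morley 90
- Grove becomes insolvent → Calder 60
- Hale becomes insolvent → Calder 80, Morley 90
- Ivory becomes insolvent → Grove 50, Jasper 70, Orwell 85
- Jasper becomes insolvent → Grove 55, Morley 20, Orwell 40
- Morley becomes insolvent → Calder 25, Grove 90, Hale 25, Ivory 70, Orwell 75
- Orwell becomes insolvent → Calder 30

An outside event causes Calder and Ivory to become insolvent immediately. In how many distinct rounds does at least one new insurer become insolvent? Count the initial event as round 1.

2

Round 1 — Calder, Ivory become insolvent (initial).
  Grove: +80+50 → 130 ≥ 30
  Jasper: +95+70 → 165 ≥ 70
  Morley: +90 → 90 ≥ 40
  Orwell: +85 → 85 ≥ 80
Round 2 — Grove, Jasper, Morley, Orwell become insolvent.
  Hale: +25 → 25 < 110
No further insolvencies.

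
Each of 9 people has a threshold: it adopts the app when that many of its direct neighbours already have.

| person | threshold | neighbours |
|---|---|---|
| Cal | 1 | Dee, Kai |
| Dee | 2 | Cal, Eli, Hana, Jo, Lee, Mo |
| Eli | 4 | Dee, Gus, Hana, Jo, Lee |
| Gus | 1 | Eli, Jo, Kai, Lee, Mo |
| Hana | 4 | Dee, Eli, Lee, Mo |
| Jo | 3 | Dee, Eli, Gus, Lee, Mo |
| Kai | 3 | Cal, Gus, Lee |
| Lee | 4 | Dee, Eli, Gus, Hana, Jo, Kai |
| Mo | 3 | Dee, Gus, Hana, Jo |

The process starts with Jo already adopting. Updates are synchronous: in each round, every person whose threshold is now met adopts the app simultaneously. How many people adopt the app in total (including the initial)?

Round 1 — Jo adopts the app (initial).
Round 2 — checking thresholds:
  Dee: 1 of 6 neighbours < 2, holds.
  Eli: 1 of 5 neighbours < 4, holds.
  Gus: 1 of 5 neighbours ≥ 1, adopts the app.
  Lee: 1 of 6 neighbours < 4, holds.
  Mo: 1 of 4 neighbours < 3, holds.
Round 3 — no new adoptions; cascade stops.

2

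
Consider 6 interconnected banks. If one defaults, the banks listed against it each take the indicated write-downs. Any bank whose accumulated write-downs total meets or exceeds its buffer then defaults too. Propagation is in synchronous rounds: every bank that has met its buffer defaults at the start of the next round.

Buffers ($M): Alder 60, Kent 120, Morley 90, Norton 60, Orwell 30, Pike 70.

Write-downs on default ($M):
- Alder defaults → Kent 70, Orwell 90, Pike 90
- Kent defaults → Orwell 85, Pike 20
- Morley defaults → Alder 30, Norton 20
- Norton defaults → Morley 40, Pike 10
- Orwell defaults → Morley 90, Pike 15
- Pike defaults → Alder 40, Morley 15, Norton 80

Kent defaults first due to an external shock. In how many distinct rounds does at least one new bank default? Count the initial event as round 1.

3

Round 1 — Kent defaults (initial).
  Orwell: +85 → 85 ≥ 30
  Pike: +20 → 20 < 70
Round 2 — Orwell defaults.
  Morley: +90 → 90 ≥ 90
  Pike: +15 → 35 < 70
Round 3 — Morley defaults.
  Alder: +30 → 30 < 60
  Norton: +20 → 20 < 60
No further defaults.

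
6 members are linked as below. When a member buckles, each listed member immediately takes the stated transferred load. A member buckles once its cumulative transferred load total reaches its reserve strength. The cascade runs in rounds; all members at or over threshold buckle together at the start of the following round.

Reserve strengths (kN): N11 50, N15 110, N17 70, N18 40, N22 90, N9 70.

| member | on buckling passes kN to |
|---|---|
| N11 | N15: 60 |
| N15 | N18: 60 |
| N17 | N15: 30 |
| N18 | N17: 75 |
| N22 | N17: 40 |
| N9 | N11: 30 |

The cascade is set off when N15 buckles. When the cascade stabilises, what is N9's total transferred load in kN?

Round 1 — N15 buckles (initial).
  N18: +60 → 60 ≥ 40
Round 2 — N18 buckles.
  N17: +75 → 75 ≥ 70
Round 3 — N17 buckles.
No further bucklings.

0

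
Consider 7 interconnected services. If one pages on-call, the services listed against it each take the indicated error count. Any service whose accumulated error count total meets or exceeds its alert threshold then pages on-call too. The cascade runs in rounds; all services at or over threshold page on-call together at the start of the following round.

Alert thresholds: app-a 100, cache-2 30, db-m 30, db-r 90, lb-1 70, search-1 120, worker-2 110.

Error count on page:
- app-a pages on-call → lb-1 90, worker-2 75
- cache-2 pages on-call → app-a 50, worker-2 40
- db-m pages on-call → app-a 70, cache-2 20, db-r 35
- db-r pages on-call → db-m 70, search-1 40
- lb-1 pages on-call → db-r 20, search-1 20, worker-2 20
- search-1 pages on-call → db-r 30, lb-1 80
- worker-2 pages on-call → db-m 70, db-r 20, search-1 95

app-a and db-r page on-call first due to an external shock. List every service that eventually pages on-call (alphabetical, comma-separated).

app-a, db-m, db-r, lb-1

Round 1 — app-a, db-r page on-call (initial).
  db-m: +70 → 70 ≥ 30
  lb-1: +90 → 90 ≥ 70
  search-1: +40 → 40 < 120
  worker-2: +75 → 75 < 110
Round 2 — db-m, lb-1 page on-call.
  cache-2: +20 → 20 < 30
  search-1: +20 → 60 < 120
  worker-2: +20 → 95 < 110
No further pages.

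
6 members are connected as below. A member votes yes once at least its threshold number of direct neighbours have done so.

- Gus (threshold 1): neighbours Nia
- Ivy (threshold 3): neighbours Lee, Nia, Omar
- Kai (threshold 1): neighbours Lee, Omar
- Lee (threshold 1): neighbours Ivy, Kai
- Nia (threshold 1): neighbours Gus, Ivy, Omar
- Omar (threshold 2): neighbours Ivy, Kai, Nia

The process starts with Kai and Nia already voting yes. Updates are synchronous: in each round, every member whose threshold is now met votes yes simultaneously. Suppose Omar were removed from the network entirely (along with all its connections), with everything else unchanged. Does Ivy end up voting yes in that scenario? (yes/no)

With Omar removed:
Round 1 — Kai, Nia vote yes (initial).
Round 2 — checking thresholds:
  Gus: 1 of 1 neighbours ≥ 1, votes yes.
  Ivy: 1 of 2 neighbours < 3, holds.
  Lee: 1 of 2 neighbours ≥ 1, votes yes.
Round 3 — no new yes votes; cascade stops.

no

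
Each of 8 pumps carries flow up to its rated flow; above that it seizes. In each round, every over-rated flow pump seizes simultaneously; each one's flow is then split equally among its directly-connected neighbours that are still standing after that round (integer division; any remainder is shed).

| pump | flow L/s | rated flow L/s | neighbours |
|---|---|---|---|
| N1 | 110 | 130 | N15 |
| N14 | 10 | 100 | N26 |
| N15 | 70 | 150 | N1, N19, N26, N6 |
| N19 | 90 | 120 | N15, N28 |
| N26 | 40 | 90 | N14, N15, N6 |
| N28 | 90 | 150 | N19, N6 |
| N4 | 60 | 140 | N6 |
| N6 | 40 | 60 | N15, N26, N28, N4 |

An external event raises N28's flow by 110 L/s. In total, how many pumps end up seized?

Round 1 — N28 at 200 > 150. N28 seizes.
  N28 sheds 200 L/s to N19, N6: 100 each.
    N19: 90+100 = 190 > 120
    N6: 40+100 = 140 > 60
Round 2 — N19, N6 seize.
  N19 sheds 190 L/s to N15: 190 each.
    N15: 70+190 = 260 > 150
  N6 sheds 140 L/s to N15, N26, N4: 46 each (2 lost).
    N15: 260+46 = 306 > 150
    N26: 40+46 = 86 ≤ 90
    N4: 60+46 = 106 ≤ 140
Round 3 — N15 seizes.
  N15 sheds 306 L/s to N1, N26: 153 each.
    N1: 110+153 = 263 > 130
    N26: 86+153 = 239 > 90
Round 4 — N1, N26 seize.
  N1 sheds 263 L/s: no online neighbours, lost.
  N26 sheds 239 L/s to N14: 239 each.
    N14: 10+239 = 249 > 100
Round 5 — N14 seizes.
  N14 sheds 249 L/s: no online neighbours, lost.
No further seizures.

7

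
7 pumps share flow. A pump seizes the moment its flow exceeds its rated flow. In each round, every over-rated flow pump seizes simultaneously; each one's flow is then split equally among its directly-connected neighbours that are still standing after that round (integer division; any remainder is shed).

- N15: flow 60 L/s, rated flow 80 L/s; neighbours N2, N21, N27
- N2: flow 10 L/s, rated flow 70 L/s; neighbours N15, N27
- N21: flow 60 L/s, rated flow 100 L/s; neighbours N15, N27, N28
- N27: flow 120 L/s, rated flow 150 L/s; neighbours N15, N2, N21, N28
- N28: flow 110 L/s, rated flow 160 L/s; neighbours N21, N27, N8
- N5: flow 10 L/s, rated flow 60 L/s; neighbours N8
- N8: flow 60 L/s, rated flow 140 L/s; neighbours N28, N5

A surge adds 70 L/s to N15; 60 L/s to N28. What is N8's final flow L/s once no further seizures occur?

Round 1 — N15 at 130 > 80; N28 at 170 > 160. N15, N28 seize.
  N15 sheds 130 L/s to N2, N21, N27: 43 each (1 lost).
    N2: 10+43 = 53 ≤ 70
    N21: 60+43 = 103 > 100
    N27: 120+43 = 163 > 150
  N28 sheds 170 L/s to N21, N27, N8: 56 each (2 lost).
    N21: 103+56 = 159 > 100
    N27: 163+56 = 219 > 150
    N8: 60+56 = 116 ≤ 140
Round 2 — N21, N27 seize.
  N21 sheds 159 L/s: no online neighbours, lost.
  N27 sheds 219 L/s to N2: 219 each.
    N2: 53+219 = 272 > 70
Round 3 — N2 seizes.
  N2 sheds 272 L/s: no online neighbours, lost.
No further seizures.

116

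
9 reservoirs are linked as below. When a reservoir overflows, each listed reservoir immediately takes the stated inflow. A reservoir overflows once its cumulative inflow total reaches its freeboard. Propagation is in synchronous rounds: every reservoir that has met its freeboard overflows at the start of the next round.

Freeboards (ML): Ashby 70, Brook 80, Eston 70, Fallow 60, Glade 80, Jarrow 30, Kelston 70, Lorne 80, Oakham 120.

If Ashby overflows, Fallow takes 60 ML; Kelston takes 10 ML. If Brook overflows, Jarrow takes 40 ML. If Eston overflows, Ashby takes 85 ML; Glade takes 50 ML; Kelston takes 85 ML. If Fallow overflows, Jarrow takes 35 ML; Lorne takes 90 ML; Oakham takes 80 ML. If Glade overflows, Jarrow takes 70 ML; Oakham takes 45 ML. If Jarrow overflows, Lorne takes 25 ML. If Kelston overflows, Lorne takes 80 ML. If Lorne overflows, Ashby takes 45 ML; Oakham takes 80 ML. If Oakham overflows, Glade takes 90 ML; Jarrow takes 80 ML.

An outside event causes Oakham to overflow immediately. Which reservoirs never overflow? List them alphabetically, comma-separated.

Round 1 — Oakham overflows (initial).
  Glade: +90 → 90 ≥ 80
  Jarrow: +80 → 80 ≥ 30
Round 2 — Glade, Jarrow overflow.
  Lorne: +25 → 25 < 80
No further overflows.

Ashby, Brook, Eston, Fallow, Kelston, Lorne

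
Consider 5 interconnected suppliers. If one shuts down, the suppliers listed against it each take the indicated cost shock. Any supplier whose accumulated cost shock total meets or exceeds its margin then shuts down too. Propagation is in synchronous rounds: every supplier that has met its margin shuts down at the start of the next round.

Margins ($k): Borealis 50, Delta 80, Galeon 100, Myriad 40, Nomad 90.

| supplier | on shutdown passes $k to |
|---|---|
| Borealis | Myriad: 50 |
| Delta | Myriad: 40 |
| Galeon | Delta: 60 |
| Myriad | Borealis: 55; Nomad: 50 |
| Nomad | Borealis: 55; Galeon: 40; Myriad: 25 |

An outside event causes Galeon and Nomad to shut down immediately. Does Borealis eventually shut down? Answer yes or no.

yes

Round 1 — Galeon, Nomad shut down (initial).
  Borealis: +55 → 55 ≥ 50
  Delta: +60 → 60 < 80
  Myriad: +25 → 25 < 40
Round 2 — Borealis shuts down.
  Myriad: +50 → 75 ≥ 40
Round 3 — Myriad shuts down.
No further shutdowns.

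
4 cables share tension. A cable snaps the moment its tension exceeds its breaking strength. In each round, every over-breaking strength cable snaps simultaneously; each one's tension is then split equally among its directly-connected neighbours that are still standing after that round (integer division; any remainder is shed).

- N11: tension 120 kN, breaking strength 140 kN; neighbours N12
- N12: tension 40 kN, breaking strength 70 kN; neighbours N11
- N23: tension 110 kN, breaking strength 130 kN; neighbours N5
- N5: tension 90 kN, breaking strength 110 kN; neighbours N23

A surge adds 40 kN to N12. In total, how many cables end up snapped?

2

Round 1 — N12 at 80 > 70. N12 snaps.
  N12 sheds 80 kN to N11: 80 each.
    N11: 120+80 = 200 > 140
Round 2 — N11 snaps.
  N11 sheds 200 kN: no online neighbours, lost.
No further breaks.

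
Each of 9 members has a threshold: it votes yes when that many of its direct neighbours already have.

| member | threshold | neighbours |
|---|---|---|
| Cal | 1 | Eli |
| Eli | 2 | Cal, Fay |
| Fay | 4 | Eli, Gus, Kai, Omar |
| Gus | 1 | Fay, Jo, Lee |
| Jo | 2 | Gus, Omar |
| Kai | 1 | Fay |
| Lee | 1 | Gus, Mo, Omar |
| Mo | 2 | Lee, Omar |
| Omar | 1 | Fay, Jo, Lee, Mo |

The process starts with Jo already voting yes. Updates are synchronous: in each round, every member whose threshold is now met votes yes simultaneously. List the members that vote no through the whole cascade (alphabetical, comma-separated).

Round 1 — Jo votes yes (initial).
Round 2 — checking thresholds:
  Gus: 1 of 3 neighbours ≥ 1, votes yes.
  Omar: 1 of 4 neighbours ≥ 1, votes yes.
Round 3 — checking thresholds:
  Fay: 2 of 4 neighbours < 4, holds.
  Lee: 2 of 3 neighbours ≥ 1, votes yes.
  Mo: 1 of 2 neighbours < 2, holds.
Round 4 — checking thresholds:
  Fay: 2 of 4 neighbours < 4, holds.
  Mo: 2 of 2 neighbours ≥ 2, votes yes.
Round 5 — no new yes votes; cascade stops.

Cal, Eli, Fay, Kai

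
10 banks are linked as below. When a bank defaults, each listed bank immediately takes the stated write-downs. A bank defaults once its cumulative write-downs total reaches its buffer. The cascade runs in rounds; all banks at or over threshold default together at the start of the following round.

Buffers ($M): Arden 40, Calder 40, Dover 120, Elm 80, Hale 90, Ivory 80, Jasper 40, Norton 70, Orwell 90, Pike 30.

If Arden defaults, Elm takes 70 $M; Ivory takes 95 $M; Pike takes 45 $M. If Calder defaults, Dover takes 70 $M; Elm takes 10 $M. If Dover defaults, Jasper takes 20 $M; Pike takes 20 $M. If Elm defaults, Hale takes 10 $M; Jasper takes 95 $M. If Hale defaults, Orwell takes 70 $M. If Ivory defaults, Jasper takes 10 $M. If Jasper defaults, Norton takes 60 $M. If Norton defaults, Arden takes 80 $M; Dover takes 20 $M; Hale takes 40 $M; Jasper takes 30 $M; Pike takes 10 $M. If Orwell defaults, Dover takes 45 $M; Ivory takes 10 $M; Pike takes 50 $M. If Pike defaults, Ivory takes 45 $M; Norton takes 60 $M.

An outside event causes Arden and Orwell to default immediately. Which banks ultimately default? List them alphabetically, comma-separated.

Round 1 — Arden, Orwell default (initial).
  Dover: +45 → 45 < 120
  Elm: +70 → 70 < 80
  Ivory: +95+10 → 105 ≥ 80
  Pike: +45+50 → 95 ≥ 30
Round 2 — Ivory, Pike default.
  Jasper: +10 → 10 < 40
  Norton: +60 → 60 < 70
No further defaults.

Arden, Ivory, Orwell, Pike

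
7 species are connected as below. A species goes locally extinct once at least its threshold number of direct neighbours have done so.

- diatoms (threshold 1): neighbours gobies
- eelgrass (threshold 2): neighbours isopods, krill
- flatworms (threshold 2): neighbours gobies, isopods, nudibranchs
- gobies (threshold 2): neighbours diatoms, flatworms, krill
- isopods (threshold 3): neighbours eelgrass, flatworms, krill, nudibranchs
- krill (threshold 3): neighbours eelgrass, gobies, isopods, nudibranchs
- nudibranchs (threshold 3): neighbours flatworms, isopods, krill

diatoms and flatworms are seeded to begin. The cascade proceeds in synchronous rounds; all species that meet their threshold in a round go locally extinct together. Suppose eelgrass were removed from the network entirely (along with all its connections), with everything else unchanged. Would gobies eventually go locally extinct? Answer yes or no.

yes

With eelgrass removed:
Round 1 — diatoms, flatworms go locally extinct (initial).
Round 2 — checking thresholds:
  gobies: 2 of 3 neighbours ≥ 2, goes locally extinct.
  isopods: 1 of 3 neighbours < 3, holds.
  nudibranchs: 1 of 3 neighbours < 3, holds.
Round 3 — no new extinctions; cascade stops.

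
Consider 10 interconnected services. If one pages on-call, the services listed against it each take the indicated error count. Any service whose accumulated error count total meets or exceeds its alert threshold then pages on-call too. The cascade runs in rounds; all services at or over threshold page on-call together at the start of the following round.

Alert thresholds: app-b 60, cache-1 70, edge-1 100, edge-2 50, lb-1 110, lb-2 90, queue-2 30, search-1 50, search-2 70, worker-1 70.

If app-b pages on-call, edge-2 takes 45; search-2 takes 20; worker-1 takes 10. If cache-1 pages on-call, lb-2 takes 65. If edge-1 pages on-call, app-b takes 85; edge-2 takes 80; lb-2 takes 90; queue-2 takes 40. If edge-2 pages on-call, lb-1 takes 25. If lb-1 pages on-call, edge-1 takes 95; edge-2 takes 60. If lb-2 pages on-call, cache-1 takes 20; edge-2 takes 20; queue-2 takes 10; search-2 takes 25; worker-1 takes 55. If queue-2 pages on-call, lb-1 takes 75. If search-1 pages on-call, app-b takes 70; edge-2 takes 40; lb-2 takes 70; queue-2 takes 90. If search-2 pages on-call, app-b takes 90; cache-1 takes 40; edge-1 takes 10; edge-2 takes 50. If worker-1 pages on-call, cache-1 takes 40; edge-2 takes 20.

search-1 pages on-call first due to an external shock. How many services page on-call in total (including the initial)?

Round 1 — search-1 pages on-call (initial).
  app-b: +70 → 70 ≥ 60
  edge-2: +40 → 40 < 50
  lb-2: +70 → 70 < 90
  queue-2: +90 → 90 ≥ 30
Round 2 — app-b, queue-2 page on-call.
  edge-2: +45 → 85 ≥ 50
  lb-1: +75 → 75 < 110
  search-2: +20 → 20 < 70
  worker-1: +10 → 10 < 70
Round 3 — edge-2 pages on-call.
  lb-1: +25 → 100 < 110
No further pages.

4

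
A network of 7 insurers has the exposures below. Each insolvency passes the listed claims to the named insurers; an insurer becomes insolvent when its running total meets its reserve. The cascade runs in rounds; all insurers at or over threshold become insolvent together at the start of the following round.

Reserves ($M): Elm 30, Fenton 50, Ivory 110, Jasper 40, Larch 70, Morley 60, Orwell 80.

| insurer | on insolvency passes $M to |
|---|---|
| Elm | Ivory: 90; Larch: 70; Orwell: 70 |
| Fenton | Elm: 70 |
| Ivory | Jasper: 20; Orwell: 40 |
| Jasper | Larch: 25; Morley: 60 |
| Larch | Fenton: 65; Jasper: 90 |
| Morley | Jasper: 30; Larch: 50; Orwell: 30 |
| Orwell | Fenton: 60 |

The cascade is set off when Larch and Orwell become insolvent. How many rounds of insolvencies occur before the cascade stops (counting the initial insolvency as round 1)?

Round 1 — Larch, Orwell become insolvent (initial).
  Fenton: +65+60 → 125 ≥ 50
  Jasper: +90 → 90 ≥ 40
Round 2 — Fenton, Jasper become insolvent.
  Elm: +70 → 70 ≥ 30
  Morley: +60 → 60 ≥ 60
Round 3 — Elm, Morley become insolvent.
  Ivory: +90 → 90 < 110
No further insolvencies.

3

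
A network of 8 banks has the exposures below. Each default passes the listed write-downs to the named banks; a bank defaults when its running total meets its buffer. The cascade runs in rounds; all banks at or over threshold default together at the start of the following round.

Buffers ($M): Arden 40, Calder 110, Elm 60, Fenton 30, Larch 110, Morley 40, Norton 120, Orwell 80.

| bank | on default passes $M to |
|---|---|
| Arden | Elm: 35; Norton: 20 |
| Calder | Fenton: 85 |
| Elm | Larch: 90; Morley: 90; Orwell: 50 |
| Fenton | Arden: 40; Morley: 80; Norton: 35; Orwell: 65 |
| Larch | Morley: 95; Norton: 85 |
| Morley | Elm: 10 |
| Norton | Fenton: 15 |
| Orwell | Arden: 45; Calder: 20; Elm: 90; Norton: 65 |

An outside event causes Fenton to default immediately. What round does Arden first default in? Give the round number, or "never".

2

Round 1 — Fenton defaults (initial).
  Arden: +40 → 40 ≥ 40
  Morley: +80 → 80 ≥ 40
  Norton: +35 → 35 < 120
  Orwell: +65 → 65 < 80
Round 2 — Arden, Morley default.
  Elm: +35+10 → 45 < 60
  Norton: +20 → 55 < 120
No further defaults.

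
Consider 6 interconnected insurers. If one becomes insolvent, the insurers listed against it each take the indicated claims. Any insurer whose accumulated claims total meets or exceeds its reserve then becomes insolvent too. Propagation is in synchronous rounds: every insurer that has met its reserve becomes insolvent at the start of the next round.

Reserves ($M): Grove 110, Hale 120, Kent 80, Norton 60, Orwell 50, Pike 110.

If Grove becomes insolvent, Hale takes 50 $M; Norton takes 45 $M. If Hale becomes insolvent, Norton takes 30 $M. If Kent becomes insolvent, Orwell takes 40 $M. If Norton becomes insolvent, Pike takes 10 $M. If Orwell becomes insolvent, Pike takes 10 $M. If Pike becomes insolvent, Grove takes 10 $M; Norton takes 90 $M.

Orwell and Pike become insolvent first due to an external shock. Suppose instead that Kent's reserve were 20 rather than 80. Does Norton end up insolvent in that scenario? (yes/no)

With Kent's reserve at 20:
Round 1 — Orwell, Pike become insolvent (initial).
  Grove: +10 → 10 < 110
  Norton: +90 → 90 ≥ 60
Round 2 — Norton becomes insolvent.
No further insolvencies.

yes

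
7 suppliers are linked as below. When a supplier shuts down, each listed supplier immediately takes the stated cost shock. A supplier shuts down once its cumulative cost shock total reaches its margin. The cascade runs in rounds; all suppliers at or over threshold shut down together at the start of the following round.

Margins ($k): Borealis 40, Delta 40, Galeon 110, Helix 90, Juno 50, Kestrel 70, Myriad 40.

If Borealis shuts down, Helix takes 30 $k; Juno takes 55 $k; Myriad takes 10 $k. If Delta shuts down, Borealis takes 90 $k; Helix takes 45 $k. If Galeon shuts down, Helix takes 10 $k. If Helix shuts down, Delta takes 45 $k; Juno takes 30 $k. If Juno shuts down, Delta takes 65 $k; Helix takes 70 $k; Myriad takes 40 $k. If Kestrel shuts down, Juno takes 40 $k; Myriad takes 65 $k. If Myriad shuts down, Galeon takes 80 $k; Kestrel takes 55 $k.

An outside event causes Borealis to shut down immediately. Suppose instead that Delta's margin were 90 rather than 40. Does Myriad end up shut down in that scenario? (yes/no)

yes

With Delta's margin at 90:
Round 1 — Borealis shuts down (initial).
  Helix: +30 → 30 < 90
  Juno: +55 → 55 ≥ 50
  Myriad: +10 → 10 < 40
Round 2 — Juno shuts down.
  Delta: +65 → 65 < 90
  Helix: +70 → 100 ≥ 90
  Myriad: +40 → 50 ≥ 40
Round 3 — Helix, Myriad shut down.
  Delta: +45 → 110 ≥ 90
  Galeon: +80 → 80 < 110
  Kestrel: +55 → 55 < 70
Round 4 — Delta shuts down.
No further shutdowns.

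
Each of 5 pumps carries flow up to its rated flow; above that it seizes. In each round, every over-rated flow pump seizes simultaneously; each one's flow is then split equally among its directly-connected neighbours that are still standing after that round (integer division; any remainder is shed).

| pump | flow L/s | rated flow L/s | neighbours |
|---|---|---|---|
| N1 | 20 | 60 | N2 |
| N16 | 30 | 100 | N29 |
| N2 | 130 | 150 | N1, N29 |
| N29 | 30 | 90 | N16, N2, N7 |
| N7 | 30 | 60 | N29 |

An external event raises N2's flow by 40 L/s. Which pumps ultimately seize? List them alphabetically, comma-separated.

Round 1 — N2 at 170 > 150. N2 seizes.
  N2 sheds 170 L/s to N1, N29: 85 each.
    N1: 20+85 = 105 > 60
    N29: 30+85 = 115 > 90
Round 2 — N1, N29 seize.
  N1 sheds 105 L/s: no online neighbours, lost.
  N29 sheds 115 L/s to N16, N7: 57 each (1 lost).
    N16: 30+57 = 87 ≤ 100
    N7: 30+57 = 87 > 60
Round 3 — N7 seizes.
  N7 sheds 87 L/s: no online neighbours, lost.
No further seizures.

N1, N2, N29, N7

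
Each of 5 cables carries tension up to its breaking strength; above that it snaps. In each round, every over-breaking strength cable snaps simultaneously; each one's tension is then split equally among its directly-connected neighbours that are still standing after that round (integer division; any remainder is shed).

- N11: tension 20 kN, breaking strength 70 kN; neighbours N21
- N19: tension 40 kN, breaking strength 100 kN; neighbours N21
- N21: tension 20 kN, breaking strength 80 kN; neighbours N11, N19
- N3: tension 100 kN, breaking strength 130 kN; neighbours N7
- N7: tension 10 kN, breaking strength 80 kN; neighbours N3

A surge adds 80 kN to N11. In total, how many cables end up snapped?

3

Round 1 — N11 at 100 > 70. N11 snaps.
  N11 sheds 100 kN to N21: 100 each.
    N21: 20+100 = 120 > 80
Round 2 — N21 snaps.
  N21 sheds 120 kN to N19: 120 each.
    N19: 40+120 = 160 > 100
Round 3 — N19 snaps.
  N19 sheds 160 kN: no online neighbours, lost.
No further breaks.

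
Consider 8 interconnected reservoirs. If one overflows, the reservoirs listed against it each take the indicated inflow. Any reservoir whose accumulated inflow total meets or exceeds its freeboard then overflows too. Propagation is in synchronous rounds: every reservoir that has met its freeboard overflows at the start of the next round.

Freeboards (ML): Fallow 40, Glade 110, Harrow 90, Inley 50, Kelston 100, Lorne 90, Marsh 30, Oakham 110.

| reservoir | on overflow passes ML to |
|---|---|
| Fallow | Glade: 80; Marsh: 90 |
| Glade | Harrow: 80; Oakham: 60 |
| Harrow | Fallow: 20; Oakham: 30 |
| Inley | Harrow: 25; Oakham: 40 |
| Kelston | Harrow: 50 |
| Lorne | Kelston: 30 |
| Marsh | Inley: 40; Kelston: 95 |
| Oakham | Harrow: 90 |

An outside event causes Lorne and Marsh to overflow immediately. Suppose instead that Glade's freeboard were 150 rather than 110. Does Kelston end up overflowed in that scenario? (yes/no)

yes

With Glade's freeboard at 150:
Round 1 — Lorne, Marsh overflow (initial).
  Inley: +40 → 40 < 50
  Kelston: +30+95 → 125 ≥ 100
Round 2 — Kelston overflows.
  Harrow: +50 → 50 < 90
No further overflows.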